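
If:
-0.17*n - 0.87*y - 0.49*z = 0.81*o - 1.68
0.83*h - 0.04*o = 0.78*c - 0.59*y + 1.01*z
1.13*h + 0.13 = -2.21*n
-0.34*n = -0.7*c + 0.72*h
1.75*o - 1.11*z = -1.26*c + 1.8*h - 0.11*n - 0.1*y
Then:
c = 35.7841550069004 - 51.4802133591872*z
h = 45.9008183891258 - 65.9816819110709*z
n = 33.7372400721765*z - 23.528472751001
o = 23.820868320715 - 33.6698749788945*z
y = 24.1922619777408*z - 15.6494976690908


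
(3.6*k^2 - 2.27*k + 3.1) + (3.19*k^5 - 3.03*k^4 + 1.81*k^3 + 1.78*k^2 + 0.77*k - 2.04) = 3.19*k^5 - 3.03*k^4 + 1.81*k^3 + 5.38*k^2 - 1.5*k + 1.06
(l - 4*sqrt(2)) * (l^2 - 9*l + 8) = l^3 - 9*l^2 - 4*sqrt(2)*l^2 + 8*l + 36*sqrt(2)*l - 32*sqrt(2)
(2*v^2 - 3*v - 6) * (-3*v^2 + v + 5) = -6*v^4 + 11*v^3 + 25*v^2 - 21*v - 30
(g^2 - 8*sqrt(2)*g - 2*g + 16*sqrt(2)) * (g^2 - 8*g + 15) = g^4 - 8*sqrt(2)*g^3 - 10*g^3 + 31*g^2 + 80*sqrt(2)*g^2 - 248*sqrt(2)*g - 30*g + 240*sqrt(2)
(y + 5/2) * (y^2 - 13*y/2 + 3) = y^3 - 4*y^2 - 53*y/4 + 15/2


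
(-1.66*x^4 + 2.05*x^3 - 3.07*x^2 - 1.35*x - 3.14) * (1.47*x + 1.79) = -2.4402*x^5 + 0.0420999999999996*x^4 - 0.843399999999999*x^3 - 7.4798*x^2 - 7.0323*x - 5.6206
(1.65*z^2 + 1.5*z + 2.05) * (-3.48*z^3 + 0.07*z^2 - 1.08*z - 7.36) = -5.742*z^5 - 5.1045*z^4 - 8.811*z^3 - 13.6205*z^2 - 13.254*z - 15.088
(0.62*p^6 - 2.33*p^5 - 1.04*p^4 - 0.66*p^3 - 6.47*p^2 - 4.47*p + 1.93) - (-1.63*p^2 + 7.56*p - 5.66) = 0.62*p^6 - 2.33*p^5 - 1.04*p^4 - 0.66*p^3 - 4.84*p^2 - 12.03*p + 7.59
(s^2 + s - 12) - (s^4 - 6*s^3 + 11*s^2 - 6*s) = -s^4 + 6*s^3 - 10*s^2 + 7*s - 12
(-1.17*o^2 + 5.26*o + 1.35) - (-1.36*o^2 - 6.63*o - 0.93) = 0.19*o^2 + 11.89*o + 2.28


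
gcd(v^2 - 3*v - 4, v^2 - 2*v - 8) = v - 4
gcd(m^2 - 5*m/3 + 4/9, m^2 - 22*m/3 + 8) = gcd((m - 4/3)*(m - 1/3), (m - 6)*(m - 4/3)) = m - 4/3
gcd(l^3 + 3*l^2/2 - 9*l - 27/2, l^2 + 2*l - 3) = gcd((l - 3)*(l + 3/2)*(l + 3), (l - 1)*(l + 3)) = l + 3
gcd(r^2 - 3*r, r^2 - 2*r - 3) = r - 3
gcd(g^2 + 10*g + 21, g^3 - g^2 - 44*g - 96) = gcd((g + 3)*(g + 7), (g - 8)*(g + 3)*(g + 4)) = g + 3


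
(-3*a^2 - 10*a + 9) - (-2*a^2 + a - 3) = -a^2 - 11*a + 12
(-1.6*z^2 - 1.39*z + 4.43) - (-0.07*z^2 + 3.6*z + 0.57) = -1.53*z^2 - 4.99*z + 3.86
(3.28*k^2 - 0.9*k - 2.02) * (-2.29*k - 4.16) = -7.5112*k^3 - 11.5838*k^2 + 8.3698*k + 8.4032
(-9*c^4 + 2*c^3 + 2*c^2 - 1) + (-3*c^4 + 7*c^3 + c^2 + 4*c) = -12*c^4 + 9*c^3 + 3*c^2 + 4*c - 1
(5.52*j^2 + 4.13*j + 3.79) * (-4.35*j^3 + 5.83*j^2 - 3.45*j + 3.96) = -24.012*j^5 + 14.2161*j^4 - 11.4526*j^3 + 29.7064*j^2 + 3.2793*j + 15.0084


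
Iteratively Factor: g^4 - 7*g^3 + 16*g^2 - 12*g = (g - 2)*(g^3 - 5*g^2 + 6*g) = (g - 2)^2*(g^2 - 3*g) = (g - 3)*(g - 2)^2*(g)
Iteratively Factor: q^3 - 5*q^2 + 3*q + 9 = (q + 1)*(q^2 - 6*q + 9) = (q - 3)*(q + 1)*(q - 3)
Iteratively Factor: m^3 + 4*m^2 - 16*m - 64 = (m - 4)*(m^2 + 8*m + 16) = (m - 4)*(m + 4)*(m + 4)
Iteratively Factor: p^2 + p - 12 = (p + 4)*(p - 3)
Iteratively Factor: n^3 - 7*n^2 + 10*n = (n)*(n^2 - 7*n + 10) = n*(n - 2)*(n - 5)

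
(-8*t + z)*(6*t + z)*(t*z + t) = -48*t^3*z - 48*t^3 - 2*t^2*z^2 - 2*t^2*z + t*z^3 + t*z^2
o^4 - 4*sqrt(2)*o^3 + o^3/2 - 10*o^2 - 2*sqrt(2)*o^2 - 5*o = o*(o + 1/2)*(o - 5*sqrt(2))*(o + sqrt(2))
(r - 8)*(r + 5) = r^2 - 3*r - 40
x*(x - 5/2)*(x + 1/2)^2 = x^4 - 3*x^3/2 - 9*x^2/4 - 5*x/8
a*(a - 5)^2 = a^3 - 10*a^2 + 25*a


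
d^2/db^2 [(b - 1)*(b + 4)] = 2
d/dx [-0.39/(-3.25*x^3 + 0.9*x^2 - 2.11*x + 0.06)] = (-3.8025*x^2 + 0.702*x - 0.8229)/(3.25*x^3 - 0.9*x^2 + 2.11*x - 0.06)^2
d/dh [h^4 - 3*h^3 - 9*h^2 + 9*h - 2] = 4*h^3 - 9*h^2 - 18*h + 9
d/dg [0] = 0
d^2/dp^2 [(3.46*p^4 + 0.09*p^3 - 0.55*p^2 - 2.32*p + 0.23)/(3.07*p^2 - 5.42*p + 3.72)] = (65.220308*p^6 - 345.433944*p^5 + 846.941568*p^4 - 1174.99326*p^3 + 614.376354*p^2 + 143.482332*p - 100.516016)/(28.934443*p^6 - 153.248874*p^5 + 375.738528*p^4 - 530.611496*p^3 + 455.292288*p^2 - 225.012384*p + 51.478848)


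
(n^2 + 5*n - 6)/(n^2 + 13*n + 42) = (n - 1)/(n + 7)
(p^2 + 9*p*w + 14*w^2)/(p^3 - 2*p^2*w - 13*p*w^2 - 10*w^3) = (p + 7*w)/(p^2 - 4*p*w - 5*w^2)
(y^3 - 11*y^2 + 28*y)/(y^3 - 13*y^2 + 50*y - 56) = y/(y - 2)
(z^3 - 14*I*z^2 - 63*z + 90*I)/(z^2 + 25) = (z^2 - 9*I*z - 18)/(z + 5*I)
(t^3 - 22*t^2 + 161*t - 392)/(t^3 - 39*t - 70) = (t^2 - 15*t + 56)/(t^2 + 7*t + 10)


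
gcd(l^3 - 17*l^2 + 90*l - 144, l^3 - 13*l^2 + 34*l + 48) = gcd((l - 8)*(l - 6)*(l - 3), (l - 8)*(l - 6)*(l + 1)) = l^2 - 14*l + 48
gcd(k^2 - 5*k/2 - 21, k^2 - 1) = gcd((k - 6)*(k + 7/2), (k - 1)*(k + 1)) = 1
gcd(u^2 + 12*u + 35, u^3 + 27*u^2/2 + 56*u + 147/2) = u + 7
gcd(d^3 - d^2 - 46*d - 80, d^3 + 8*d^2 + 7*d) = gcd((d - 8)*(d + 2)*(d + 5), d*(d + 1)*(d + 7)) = 1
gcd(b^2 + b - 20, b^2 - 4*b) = b - 4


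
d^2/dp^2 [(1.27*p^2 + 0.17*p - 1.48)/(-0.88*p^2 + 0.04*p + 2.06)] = (-8.88178419700125e-16*p^4 - 0.352704*p^3 - 6.936864*p^2 - 2.161632*p - 5.380104)/(0.681472*p^6 - 0.092928*p^5 - 4.781568*p^4 + 0.435008*p^3 + 11.193216*p^2 - 0.509232*p - 8.741816)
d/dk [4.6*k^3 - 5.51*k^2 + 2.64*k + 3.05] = 13.8*k^2 - 11.02*k + 2.64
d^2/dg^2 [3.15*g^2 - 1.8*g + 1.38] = 6.30000000000000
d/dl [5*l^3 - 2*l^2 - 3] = l*(15*l - 4)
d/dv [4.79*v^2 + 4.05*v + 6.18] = 9.58*v + 4.05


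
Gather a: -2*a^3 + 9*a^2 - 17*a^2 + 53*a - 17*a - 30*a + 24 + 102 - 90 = -2*a^3 - 8*a^2 + 6*a + 36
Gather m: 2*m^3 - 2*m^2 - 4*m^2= 2*m^3 - 6*m^2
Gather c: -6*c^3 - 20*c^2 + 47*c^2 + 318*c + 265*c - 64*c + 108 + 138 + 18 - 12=-6*c^3 + 27*c^2 + 519*c + 252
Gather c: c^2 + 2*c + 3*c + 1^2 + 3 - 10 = c^2 + 5*c - 6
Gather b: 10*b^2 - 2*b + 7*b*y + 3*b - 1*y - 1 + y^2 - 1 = 10*b^2 + b*(7*y + 1) + y^2 - y - 2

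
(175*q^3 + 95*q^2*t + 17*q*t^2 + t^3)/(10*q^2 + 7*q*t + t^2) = (35*q^2 + 12*q*t + t^2)/(2*q + t)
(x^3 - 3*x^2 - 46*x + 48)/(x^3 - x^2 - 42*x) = (x^2 - 9*x + 8)/(x*(x - 7))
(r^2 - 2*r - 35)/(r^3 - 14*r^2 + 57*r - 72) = (r^2 - 2*r - 35)/(r^3 - 14*r^2 + 57*r - 72)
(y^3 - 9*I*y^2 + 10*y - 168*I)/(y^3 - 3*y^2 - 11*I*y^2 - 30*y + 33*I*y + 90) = (y^2 - 3*I*y + 28)/(y^2 - y*(3 + 5*I) + 15*I)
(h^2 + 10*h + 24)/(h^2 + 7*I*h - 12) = (h^2 + 10*h + 24)/(h^2 + 7*I*h - 12)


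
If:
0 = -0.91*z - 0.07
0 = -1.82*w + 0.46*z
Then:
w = -0.02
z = -0.08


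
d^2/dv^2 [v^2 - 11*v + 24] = 2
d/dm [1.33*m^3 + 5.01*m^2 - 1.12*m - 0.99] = 3.99*m^2 + 10.02*m - 1.12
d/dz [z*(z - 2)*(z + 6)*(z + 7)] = 4*z^3 + 33*z^2 + 32*z - 84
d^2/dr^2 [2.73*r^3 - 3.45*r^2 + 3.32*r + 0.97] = 16.38*r - 6.9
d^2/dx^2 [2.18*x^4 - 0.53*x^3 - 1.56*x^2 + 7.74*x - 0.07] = 26.16*x^2 - 3.18*x - 3.12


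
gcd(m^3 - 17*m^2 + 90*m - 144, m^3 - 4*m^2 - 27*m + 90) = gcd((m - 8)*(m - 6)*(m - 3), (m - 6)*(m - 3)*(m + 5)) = m^2 - 9*m + 18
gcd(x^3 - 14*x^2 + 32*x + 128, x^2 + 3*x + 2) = x + 2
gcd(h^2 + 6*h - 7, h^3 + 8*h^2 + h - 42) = h + 7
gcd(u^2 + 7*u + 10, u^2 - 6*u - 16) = u + 2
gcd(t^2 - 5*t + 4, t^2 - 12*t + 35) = 1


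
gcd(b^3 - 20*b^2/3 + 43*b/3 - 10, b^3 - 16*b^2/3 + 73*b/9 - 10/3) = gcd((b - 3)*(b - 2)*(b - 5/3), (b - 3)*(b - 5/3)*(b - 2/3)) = b^2 - 14*b/3 + 5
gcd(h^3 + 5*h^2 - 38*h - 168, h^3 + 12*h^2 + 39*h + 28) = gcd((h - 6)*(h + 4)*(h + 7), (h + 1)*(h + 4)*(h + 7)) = h^2 + 11*h + 28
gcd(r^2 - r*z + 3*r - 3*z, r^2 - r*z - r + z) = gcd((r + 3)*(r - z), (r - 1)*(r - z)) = -r + z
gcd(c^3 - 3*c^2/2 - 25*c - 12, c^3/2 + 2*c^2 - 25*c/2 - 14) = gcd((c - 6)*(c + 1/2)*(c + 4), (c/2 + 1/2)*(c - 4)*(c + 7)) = 1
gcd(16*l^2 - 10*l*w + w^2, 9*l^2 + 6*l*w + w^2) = 1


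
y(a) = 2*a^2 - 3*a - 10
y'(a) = 4*a - 3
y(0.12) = -10.33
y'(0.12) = -2.52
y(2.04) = -7.80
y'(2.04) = 5.16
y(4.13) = 11.72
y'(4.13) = 13.52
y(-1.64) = 0.30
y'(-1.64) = -9.56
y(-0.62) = -7.37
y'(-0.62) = -5.48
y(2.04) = -7.80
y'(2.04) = 5.16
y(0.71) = -11.12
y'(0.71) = -0.16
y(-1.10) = -4.28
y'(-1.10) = -7.40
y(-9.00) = 179.00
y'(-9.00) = -39.00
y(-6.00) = 80.00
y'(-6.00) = -27.00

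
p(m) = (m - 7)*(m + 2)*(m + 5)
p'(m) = (m - 7)*(m + 2) + (m - 7)*(m + 5) + (m + 2)*(m + 5)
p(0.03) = -71.17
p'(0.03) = -39.00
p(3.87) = -162.97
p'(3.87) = 5.93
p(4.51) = -154.16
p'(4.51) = 22.02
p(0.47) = -88.23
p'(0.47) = -38.34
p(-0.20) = -62.21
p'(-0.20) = -38.88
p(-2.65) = 14.74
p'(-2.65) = -17.93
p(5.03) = -138.91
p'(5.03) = 36.90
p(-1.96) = -1.09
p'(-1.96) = -27.48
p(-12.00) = -1330.00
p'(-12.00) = 393.00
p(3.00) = -160.00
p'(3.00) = -12.00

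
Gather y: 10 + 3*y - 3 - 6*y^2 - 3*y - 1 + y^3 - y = y^3 - 6*y^2 - y + 6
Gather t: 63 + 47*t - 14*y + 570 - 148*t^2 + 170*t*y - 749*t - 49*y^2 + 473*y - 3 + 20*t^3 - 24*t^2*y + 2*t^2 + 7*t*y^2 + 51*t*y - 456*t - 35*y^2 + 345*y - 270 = 20*t^3 + t^2*(-24*y - 146) + t*(7*y^2 + 221*y - 1158) - 84*y^2 + 804*y + 360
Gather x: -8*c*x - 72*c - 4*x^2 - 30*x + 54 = -72*c - 4*x^2 + x*(-8*c - 30) + 54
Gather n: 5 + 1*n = n + 5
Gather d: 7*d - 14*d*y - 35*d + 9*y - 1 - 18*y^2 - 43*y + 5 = d*(-14*y - 28) - 18*y^2 - 34*y + 4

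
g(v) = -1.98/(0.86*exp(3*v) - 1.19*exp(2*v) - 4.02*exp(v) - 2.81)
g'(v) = -1.98*(-2.58*exp(3*v) + 2.38*exp(2*v) + 4.02*exp(v))/(0.86*exp(3*v) - 1.19*exp(2*v) - 4.02*exp(v) - 2.81)^2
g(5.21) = -0.00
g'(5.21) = 0.00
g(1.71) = -0.02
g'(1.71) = 0.10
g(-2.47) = 0.63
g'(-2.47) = -0.07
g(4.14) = -0.00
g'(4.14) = 0.00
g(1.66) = -0.03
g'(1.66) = 0.12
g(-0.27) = 0.32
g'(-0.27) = -0.17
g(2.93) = -0.00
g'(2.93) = 0.00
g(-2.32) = 0.62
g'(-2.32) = -0.08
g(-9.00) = 0.70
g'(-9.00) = 0.00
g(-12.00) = 0.70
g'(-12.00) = 0.00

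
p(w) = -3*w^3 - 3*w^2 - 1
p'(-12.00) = -1224.00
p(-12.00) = 4751.00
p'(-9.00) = -675.00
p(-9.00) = 1943.00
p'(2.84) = -89.63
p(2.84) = -93.92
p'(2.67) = -80.18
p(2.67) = -79.49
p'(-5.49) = -238.32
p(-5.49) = 404.99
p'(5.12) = -266.65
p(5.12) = -482.30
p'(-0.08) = 0.42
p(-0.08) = -1.02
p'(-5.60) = -248.64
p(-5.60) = 431.77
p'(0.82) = -10.97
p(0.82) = -4.67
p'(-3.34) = -80.36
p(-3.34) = 77.31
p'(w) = -9*w^2 - 6*w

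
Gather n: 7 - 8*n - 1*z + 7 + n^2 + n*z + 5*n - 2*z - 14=n^2 + n*(z - 3) - 3*z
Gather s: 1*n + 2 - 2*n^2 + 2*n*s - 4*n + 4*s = -2*n^2 - 3*n + s*(2*n + 4) + 2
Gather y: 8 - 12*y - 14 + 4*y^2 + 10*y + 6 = 4*y^2 - 2*y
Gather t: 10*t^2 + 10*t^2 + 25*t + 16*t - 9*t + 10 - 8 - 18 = 20*t^2 + 32*t - 16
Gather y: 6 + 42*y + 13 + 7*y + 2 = 49*y + 21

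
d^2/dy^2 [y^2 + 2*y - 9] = 2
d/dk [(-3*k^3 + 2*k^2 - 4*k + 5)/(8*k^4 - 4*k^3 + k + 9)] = ((-9*k^2 + 4*k - 4)*(8*k^4 - 4*k^3 + k + 9) + (32*k^3 - 12*k^2 + 1)*(3*k^3 - 2*k^2 + 4*k - 5))/(8*k^4 - 4*k^3 + k + 9)^2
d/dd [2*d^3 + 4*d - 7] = 6*d^2 + 4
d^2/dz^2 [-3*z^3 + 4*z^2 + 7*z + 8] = 8 - 18*z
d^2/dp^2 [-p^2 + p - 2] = -2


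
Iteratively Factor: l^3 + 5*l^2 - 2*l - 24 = (l - 2)*(l^2 + 7*l + 12) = (l - 2)*(l + 3)*(l + 4)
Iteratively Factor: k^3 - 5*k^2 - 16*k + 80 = (k - 4)*(k^2 - k - 20) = (k - 4)*(k + 4)*(k - 5)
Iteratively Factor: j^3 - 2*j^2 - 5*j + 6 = (j - 3)*(j^2 + j - 2) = (j - 3)*(j + 2)*(j - 1)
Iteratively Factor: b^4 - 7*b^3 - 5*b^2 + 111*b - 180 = (b - 3)*(b^3 - 4*b^2 - 17*b + 60) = (b - 5)*(b - 3)*(b^2 + b - 12) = (b - 5)*(b - 3)*(b + 4)*(b - 3)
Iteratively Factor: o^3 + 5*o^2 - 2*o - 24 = (o + 4)*(o^2 + o - 6) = (o + 3)*(o + 4)*(o - 2)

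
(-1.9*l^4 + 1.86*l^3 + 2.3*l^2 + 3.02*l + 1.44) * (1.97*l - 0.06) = -3.743*l^5 + 3.7782*l^4 + 4.4194*l^3 + 5.8114*l^2 + 2.6556*l - 0.0864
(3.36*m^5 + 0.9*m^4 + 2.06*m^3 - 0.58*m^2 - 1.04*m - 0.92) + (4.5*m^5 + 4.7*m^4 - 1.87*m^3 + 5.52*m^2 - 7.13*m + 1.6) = 7.86*m^5 + 5.6*m^4 + 0.19*m^3 + 4.94*m^2 - 8.17*m + 0.68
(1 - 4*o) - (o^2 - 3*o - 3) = -o^2 - o + 4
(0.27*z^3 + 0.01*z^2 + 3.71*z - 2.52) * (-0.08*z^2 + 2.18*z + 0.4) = -0.0216*z^5 + 0.5878*z^4 - 0.167*z^3 + 8.2934*z^2 - 4.0096*z - 1.008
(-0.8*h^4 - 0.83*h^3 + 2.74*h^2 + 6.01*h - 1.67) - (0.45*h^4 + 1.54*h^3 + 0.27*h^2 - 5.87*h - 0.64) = -1.25*h^4 - 2.37*h^3 + 2.47*h^2 + 11.88*h - 1.03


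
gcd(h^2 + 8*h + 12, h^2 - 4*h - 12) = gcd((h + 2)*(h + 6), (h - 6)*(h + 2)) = h + 2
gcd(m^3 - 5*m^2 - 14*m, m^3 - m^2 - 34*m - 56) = m^2 - 5*m - 14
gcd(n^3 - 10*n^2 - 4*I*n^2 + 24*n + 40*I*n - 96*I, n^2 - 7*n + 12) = n - 4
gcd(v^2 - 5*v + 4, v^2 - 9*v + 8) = v - 1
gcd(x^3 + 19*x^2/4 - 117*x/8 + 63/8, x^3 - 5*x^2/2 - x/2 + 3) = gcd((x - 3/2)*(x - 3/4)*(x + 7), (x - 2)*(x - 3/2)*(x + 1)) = x - 3/2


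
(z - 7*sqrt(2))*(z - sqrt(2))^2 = z^3 - 9*sqrt(2)*z^2 + 30*z - 14*sqrt(2)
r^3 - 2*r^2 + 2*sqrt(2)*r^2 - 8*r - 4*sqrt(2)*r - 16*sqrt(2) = (r - 4)*(r + 2)*(r + 2*sqrt(2))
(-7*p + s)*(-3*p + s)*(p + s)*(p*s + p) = 21*p^4*s + 21*p^4 + 11*p^3*s^2 + 11*p^3*s - 9*p^2*s^3 - 9*p^2*s^2 + p*s^4 + p*s^3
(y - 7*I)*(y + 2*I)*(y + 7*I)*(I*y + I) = I*y^4 - 2*y^3 + I*y^3 - 2*y^2 + 49*I*y^2 - 98*y + 49*I*y - 98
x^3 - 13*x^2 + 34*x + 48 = (x - 8)*(x - 6)*(x + 1)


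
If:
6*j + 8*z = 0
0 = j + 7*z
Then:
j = 0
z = 0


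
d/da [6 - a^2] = -2*a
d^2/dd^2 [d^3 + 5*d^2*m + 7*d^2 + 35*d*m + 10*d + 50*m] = 6*d + 10*m + 14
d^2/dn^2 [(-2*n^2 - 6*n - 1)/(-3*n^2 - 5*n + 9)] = 2*(24*n^3 + 189*n^2 + 531*n + 484)/(27*n^6 + 135*n^5 - 18*n^4 - 685*n^3 + 54*n^2 + 1215*n - 729)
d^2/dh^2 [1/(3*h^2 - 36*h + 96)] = 2*(-h^2 + 12*h + 4*(h - 6)^2 - 32)/(3*(h^2 - 12*h + 32)^3)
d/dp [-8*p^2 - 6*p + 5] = -16*p - 6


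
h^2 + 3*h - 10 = (h - 2)*(h + 5)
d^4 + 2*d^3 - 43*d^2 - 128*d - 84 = (d - 7)*(d + 1)*(d + 2)*(d + 6)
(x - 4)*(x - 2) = x^2 - 6*x + 8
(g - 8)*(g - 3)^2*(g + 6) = g^4 - 8*g^3 - 27*g^2 + 270*g - 432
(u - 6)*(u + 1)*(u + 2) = u^3 - 3*u^2 - 16*u - 12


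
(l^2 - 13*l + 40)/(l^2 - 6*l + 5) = (l - 8)/(l - 1)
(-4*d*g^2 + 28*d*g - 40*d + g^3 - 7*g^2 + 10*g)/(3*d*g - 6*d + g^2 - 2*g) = (-4*d*g + 20*d + g^2 - 5*g)/(3*d + g)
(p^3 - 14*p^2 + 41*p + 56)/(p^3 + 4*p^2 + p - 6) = (p^3 - 14*p^2 + 41*p + 56)/(p^3 + 4*p^2 + p - 6)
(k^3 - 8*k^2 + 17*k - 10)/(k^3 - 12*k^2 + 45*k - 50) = (k - 1)/(k - 5)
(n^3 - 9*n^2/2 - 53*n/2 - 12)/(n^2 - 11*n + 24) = (2*n^2 + 7*n + 3)/(2*(n - 3))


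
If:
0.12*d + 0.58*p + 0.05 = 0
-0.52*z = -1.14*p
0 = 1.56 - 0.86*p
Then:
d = -9.18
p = 1.81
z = 3.98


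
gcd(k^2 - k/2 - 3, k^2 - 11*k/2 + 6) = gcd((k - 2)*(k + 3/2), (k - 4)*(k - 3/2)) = 1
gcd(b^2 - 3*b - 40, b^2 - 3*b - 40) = b^2 - 3*b - 40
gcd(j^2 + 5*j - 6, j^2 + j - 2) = j - 1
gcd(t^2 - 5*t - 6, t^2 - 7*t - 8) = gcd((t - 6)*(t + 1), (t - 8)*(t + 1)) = t + 1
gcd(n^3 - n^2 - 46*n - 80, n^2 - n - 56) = n - 8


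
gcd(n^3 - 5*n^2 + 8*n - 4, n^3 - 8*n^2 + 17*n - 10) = n^2 - 3*n + 2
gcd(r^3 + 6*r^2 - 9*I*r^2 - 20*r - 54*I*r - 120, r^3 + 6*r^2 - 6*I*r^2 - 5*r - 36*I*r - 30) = r^2 + r*(6 - 5*I) - 30*I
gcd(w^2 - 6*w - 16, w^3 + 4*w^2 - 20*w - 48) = w + 2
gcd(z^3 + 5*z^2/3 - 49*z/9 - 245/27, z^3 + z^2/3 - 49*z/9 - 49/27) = z^2 - 49/9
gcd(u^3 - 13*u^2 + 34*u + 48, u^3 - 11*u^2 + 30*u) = u - 6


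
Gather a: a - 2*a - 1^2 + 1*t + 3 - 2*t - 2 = -a - t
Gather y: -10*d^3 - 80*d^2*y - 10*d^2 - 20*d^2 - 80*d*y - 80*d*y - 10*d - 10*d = -10*d^3 - 30*d^2 - 20*d + y*(-80*d^2 - 160*d)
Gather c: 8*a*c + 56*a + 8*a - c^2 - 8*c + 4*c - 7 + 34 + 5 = 64*a - c^2 + c*(8*a - 4) + 32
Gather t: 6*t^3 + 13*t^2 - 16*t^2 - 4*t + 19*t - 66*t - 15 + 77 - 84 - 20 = 6*t^3 - 3*t^2 - 51*t - 42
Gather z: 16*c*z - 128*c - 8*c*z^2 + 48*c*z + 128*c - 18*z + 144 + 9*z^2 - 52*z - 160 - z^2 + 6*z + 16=z^2*(8 - 8*c) + z*(64*c - 64)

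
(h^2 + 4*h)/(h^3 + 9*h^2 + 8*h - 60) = h*(h + 4)/(h^3 + 9*h^2 + 8*h - 60)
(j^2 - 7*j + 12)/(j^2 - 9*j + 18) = (j - 4)/(j - 6)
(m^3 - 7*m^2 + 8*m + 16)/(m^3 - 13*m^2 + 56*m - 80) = (m + 1)/(m - 5)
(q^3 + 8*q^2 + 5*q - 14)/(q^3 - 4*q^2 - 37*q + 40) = (q^2 + 9*q + 14)/(q^2 - 3*q - 40)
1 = 1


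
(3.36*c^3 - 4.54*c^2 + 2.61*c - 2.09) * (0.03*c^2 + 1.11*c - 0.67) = 0.1008*c^5 + 3.5934*c^4 - 7.2123*c^3 + 5.8762*c^2 - 4.0686*c + 1.4003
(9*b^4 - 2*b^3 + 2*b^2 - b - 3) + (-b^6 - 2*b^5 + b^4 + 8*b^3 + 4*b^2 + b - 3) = -b^6 - 2*b^5 + 10*b^4 + 6*b^3 + 6*b^2 - 6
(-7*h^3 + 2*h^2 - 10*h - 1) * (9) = -63*h^3 + 18*h^2 - 90*h - 9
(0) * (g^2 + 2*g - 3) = 0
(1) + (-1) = 0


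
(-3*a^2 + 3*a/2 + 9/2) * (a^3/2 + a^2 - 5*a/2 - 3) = -3*a^5/2 - 9*a^4/4 + 45*a^3/4 + 39*a^2/4 - 63*a/4 - 27/2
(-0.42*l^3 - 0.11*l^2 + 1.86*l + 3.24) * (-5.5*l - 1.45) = 2.31*l^4 + 1.214*l^3 - 10.0705*l^2 - 20.517*l - 4.698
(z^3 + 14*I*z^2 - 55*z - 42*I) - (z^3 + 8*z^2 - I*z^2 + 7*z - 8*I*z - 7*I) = -8*z^2 + 15*I*z^2 - 62*z + 8*I*z - 35*I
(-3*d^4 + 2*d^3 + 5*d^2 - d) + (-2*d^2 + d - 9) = -3*d^4 + 2*d^3 + 3*d^2 - 9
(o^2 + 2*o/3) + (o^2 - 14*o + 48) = 2*o^2 - 40*o/3 + 48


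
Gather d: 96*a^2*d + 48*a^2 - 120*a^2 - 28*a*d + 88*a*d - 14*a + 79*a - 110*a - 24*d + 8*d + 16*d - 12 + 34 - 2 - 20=-72*a^2 - 45*a + d*(96*a^2 + 60*a)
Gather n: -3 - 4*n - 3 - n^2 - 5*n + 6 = -n^2 - 9*n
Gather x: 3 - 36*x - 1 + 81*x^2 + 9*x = 81*x^2 - 27*x + 2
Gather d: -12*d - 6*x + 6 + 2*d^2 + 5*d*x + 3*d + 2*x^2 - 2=2*d^2 + d*(5*x - 9) + 2*x^2 - 6*x + 4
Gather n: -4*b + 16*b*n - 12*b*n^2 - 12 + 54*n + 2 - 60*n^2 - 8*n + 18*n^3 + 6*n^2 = -4*b + 18*n^3 + n^2*(-12*b - 54) + n*(16*b + 46) - 10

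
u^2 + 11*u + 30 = (u + 5)*(u + 6)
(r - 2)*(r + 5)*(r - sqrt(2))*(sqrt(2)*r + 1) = sqrt(2)*r^4 - r^3 + 3*sqrt(2)*r^3 - 11*sqrt(2)*r^2 - 3*r^2 - 3*sqrt(2)*r + 10*r + 10*sqrt(2)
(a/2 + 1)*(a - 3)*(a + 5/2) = a^3/2 + 3*a^2/4 - 17*a/4 - 15/2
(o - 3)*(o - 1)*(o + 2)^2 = o^4 - 9*o^2 - 4*o + 12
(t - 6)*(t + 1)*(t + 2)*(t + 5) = t^4 + 2*t^3 - 31*t^2 - 92*t - 60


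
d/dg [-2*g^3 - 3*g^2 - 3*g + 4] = -6*g^2 - 6*g - 3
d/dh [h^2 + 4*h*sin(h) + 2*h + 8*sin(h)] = 4*h*cos(h) + 2*h + 4*sin(h) + 8*cos(h) + 2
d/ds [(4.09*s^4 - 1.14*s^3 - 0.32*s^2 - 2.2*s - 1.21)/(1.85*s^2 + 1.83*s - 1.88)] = (15.133*s^5 + 20.3451*s^4 - 34.9292*s^3 + 9.914*s^2 + 5.6802*s + 6.3503)/(3.4225*s^4 + 6.771*s^3 - 3.6071*s^2 - 6.8808*s + 3.5344)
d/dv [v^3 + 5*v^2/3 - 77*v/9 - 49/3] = 3*v^2 + 10*v/3 - 77/9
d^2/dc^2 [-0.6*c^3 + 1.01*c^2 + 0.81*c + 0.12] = 2.02 - 3.6*c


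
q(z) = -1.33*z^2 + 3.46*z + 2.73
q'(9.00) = -20.48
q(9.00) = -73.86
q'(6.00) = -12.50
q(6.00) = -24.39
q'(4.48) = -8.46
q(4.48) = -8.46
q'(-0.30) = 4.26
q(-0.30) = 1.57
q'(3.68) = -6.33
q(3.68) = -2.55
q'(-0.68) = 5.27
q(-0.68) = -0.24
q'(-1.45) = 7.32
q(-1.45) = -5.08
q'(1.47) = -0.45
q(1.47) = 4.94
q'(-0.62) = 5.11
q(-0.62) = 0.07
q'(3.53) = -5.93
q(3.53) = -1.63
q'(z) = 3.46 - 2.66*z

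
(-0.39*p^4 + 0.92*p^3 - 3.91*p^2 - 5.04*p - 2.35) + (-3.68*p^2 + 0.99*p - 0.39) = -0.39*p^4 + 0.92*p^3 - 7.59*p^2 - 4.05*p - 2.74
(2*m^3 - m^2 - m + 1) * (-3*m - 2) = -6*m^4 - m^3 + 5*m^2 - m - 2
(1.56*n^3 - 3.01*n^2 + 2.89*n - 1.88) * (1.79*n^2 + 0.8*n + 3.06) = 2.7924*n^5 - 4.1399*n^4 + 7.5387*n^3 - 10.2638*n^2 + 7.3394*n - 5.7528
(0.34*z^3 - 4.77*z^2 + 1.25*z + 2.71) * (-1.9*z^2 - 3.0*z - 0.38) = -0.646*z^5 + 8.043*z^4 + 11.8058*z^3 - 7.0864*z^2 - 8.605*z - 1.0298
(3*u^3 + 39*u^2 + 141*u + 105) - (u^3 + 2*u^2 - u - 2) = 2*u^3 + 37*u^2 + 142*u + 107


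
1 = 1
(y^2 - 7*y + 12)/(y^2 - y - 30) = (-y^2 + 7*y - 12)/(-y^2 + y + 30)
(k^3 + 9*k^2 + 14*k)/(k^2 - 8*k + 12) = k*(k^2 + 9*k + 14)/(k^2 - 8*k + 12)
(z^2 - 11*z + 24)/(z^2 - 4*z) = (z^2 - 11*z + 24)/(z*(z - 4))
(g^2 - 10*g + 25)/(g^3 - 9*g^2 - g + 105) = (g - 5)/(g^2 - 4*g - 21)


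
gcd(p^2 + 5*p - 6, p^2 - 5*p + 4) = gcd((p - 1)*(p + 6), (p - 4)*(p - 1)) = p - 1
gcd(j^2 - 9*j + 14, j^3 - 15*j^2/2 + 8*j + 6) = j - 2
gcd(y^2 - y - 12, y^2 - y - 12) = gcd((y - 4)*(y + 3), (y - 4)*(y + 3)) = y^2 - y - 12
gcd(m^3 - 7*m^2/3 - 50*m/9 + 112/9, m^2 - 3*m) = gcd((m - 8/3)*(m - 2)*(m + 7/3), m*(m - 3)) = 1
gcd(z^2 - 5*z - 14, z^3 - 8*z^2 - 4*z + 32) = z + 2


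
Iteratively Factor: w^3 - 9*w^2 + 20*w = (w)*(w^2 - 9*w + 20) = w*(w - 5)*(w - 4)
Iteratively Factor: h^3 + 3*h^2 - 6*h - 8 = (h + 1)*(h^2 + 2*h - 8) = (h - 2)*(h + 1)*(h + 4)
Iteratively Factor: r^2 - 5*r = (r)*(r - 5)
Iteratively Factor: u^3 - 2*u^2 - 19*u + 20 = (u - 1)*(u^2 - u - 20) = (u - 1)*(u + 4)*(u - 5)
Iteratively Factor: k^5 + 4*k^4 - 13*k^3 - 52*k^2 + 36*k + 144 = (k + 3)*(k^4 + k^3 - 16*k^2 - 4*k + 48) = (k - 2)*(k + 3)*(k^3 + 3*k^2 - 10*k - 24) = (k - 3)*(k - 2)*(k + 3)*(k^2 + 6*k + 8) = (k - 3)*(k - 2)*(k + 3)*(k + 4)*(k + 2)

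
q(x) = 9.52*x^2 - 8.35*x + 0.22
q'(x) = 19.04*x - 8.35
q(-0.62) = 9.06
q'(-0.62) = -20.15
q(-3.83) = 171.85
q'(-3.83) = -81.27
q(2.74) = 48.81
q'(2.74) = 43.82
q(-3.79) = 168.61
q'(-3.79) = -80.51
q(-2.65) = 89.20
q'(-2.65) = -58.81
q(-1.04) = 19.20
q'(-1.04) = -28.15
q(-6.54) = 462.01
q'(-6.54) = -132.87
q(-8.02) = 679.52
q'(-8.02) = -161.05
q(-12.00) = 1471.30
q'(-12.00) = -236.83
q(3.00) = 60.85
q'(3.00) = 48.77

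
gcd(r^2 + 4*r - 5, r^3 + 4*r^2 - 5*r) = r^2 + 4*r - 5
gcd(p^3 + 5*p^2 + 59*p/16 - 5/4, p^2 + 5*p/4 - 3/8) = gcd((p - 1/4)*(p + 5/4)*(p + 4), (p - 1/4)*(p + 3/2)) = p - 1/4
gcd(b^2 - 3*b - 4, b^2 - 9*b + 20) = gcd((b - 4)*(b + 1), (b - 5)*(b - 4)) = b - 4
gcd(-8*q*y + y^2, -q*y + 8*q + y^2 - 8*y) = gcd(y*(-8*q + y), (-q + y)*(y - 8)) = 1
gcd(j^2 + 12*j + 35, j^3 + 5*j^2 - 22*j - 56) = j + 7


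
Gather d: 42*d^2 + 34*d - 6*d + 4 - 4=42*d^2 + 28*d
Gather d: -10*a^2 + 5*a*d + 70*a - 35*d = -10*a^2 + 70*a + d*(5*a - 35)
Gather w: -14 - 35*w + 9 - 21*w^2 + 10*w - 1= -21*w^2 - 25*w - 6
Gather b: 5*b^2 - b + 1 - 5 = 5*b^2 - b - 4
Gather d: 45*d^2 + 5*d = 45*d^2 + 5*d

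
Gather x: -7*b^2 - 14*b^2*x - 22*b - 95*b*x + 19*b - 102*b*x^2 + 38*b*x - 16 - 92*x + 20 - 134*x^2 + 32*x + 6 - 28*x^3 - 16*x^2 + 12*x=-7*b^2 - 3*b - 28*x^3 + x^2*(-102*b - 150) + x*(-14*b^2 - 57*b - 48) + 10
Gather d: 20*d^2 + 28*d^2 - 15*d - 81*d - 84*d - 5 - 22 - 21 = 48*d^2 - 180*d - 48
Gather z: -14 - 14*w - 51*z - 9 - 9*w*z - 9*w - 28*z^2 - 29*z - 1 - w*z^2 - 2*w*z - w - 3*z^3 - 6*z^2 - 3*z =-24*w - 3*z^3 + z^2*(-w - 34) + z*(-11*w - 83) - 24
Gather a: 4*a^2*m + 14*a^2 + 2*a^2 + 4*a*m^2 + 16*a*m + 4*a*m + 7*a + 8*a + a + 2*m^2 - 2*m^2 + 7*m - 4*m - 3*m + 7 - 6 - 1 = a^2*(4*m + 16) + a*(4*m^2 + 20*m + 16)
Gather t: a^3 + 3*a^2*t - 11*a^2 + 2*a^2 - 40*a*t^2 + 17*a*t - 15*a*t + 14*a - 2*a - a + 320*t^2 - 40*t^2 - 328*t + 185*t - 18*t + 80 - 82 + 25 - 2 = a^3 - 9*a^2 + 11*a + t^2*(280 - 40*a) + t*(3*a^2 + 2*a - 161) + 21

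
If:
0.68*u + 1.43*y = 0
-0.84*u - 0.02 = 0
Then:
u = -0.02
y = 0.01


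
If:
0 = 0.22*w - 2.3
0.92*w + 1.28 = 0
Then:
No Solution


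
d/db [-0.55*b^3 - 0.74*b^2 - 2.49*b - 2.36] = -1.65*b^2 - 1.48*b - 2.49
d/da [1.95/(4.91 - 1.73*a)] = 3.3735/(1.73*a - 4.91)^2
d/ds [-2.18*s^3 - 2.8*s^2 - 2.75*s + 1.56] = -6.54*s^2 - 5.6*s - 2.75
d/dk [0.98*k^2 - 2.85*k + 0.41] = 1.96*k - 2.85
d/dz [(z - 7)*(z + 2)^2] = 3*(z - 4)*(z + 2)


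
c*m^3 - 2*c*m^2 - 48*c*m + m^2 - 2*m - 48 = (m - 8)*(m + 6)*(c*m + 1)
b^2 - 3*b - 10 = (b - 5)*(b + 2)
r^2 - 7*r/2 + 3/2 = (r - 3)*(r - 1/2)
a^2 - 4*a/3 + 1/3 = (a - 1)*(a - 1/3)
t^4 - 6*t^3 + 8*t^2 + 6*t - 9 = (t - 3)^2*(t - 1)*(t + 1)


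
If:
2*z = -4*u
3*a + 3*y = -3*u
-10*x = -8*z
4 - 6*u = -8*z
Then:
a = -y - 2/11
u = 2/11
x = -16/55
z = -4/11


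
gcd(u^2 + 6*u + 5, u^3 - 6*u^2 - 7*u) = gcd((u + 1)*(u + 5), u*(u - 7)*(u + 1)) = u + 1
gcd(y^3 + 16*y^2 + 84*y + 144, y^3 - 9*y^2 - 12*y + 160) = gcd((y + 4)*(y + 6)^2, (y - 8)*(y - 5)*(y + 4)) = y + 4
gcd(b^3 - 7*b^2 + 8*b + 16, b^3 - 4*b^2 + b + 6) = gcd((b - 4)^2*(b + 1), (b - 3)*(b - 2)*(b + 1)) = b + 1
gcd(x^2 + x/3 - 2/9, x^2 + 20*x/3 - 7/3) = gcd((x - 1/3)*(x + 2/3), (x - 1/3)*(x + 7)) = x - 1/3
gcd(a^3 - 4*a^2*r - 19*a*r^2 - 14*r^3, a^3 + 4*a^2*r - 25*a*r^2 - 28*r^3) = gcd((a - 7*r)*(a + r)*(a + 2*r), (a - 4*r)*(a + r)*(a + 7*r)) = a + r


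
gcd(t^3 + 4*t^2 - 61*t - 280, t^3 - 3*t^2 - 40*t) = t^2 - 3*t - 40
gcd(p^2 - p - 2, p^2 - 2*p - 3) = p + 1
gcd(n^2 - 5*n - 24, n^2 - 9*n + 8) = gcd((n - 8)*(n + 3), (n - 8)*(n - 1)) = n - 8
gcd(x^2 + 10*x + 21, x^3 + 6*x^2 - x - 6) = 1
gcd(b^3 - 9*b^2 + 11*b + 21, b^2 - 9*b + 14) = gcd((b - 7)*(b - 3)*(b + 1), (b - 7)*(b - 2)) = b - 7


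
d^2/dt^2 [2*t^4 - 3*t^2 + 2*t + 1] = 24*t^2 - 6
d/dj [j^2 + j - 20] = 2*j + 1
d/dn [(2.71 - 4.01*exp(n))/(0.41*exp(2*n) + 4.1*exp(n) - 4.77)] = (1.6441*exp(2*n) - 2.2222*exp(n) + 8.0167)*exp(n)/(0.1681*exp(4*n) + 3.362*exp(3*n) + 12.8986*exp(2*n) - 39.114*exp(n) + 22.7529)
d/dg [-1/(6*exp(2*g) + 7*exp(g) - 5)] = (12*exp(g) + 7)*exp(g)/(6*exp(2*g) + 7*exp(g) - 5)^2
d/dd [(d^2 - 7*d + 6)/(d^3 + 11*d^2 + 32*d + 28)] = (-d^3 + 16*d^2 + 59*d - 194)/(d^5 + 20*d^4 + 145*d^3 + 470*d^2 + 700*d + 392)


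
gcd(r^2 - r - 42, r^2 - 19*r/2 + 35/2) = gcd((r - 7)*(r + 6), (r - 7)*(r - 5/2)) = r - 7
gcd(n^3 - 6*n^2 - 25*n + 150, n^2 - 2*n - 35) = n + 5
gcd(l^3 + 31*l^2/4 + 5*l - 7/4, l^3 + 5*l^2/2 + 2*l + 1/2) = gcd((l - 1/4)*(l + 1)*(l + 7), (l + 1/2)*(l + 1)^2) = l + 1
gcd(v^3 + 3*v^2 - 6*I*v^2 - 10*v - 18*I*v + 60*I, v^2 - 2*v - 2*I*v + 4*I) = v - 2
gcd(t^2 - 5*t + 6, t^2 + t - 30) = 1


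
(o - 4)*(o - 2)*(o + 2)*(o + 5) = o^4 + o^3 - 24*o^2 - 4*o + 80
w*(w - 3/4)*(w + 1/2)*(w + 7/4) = w^4 + 3*w^3/2 - 13*w^2/16 - 21*w/32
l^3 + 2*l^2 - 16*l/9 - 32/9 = (l - 4/3)*(l + 4/3)*(l + 2)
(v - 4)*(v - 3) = v^2 - 7*v + 12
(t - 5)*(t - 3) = t^2 - 8*t + 15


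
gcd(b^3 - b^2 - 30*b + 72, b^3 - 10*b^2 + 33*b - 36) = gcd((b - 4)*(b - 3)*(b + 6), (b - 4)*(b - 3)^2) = b^2 - 7*b + 12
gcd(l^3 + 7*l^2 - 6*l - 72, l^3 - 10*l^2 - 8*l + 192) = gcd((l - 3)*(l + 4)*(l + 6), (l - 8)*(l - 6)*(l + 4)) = l + 4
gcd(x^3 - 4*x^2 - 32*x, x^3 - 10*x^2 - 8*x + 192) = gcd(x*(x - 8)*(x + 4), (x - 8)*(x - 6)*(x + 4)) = x^2 - 4*x - 32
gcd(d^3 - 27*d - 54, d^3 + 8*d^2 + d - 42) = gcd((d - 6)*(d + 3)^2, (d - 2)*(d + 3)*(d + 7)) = d + 3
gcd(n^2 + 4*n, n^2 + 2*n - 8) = n + 4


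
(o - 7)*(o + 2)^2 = o^3 - 3*o^2 - 24*o - 28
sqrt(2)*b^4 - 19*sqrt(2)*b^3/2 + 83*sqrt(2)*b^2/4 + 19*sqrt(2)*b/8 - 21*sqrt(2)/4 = (b - 6)*(b - 7/2)*(b - 1/2)*(sqrt(2)*b + sqrt(2)/2)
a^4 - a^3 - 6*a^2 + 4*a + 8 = (a - 2)^2*(a + 1)*(a + 2)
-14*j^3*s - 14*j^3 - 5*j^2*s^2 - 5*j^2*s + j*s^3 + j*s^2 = (-7*j + s)*(2*j + s)*(j*s + j)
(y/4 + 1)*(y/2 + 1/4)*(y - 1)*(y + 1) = y^4/8 + 9*y^3/16 + y^2/8 - 9*y/16 - 1/4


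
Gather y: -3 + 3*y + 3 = 3*y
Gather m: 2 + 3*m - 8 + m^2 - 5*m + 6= m^2 - 2*m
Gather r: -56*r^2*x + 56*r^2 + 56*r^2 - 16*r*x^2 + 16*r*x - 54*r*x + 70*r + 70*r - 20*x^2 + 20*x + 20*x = r^2*(112 - 56*x) + r*(-16*x^2 - 38*x + 140) - 20*x^2 + 40*x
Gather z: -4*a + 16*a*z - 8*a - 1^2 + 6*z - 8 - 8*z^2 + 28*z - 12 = -12*a - 8*z^2 + z*(16*a + 34) - 21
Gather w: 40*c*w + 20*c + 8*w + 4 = 20*c + w*(40*c + 8) + 4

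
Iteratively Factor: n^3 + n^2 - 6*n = (n)*(n^2 + n - 6) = n*(n + 3)*(n - 2)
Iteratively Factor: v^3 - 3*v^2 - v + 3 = (v - 1)*(v^2 - 2*v - 3) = (v - 1)*(v + 1)*(v - 3)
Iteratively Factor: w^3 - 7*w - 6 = (w - 3)*(w^2 + 3*w + 2) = (w - 3)*(w + 2)*(w + 1)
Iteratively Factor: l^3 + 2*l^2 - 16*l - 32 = (l - 4)*(l^2 + 6*l + 8) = (l - 4)*(l + 2)*(l + 4)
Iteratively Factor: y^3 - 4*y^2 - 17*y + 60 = (y + 4)*(y^2 - 8*y + 15) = (y - 5)*(y + 4)*(y - 3)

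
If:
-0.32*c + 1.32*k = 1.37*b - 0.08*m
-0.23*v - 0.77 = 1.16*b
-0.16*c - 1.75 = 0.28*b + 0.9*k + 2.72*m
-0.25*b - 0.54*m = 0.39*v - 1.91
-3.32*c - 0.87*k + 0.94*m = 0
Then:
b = -1.84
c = 0.50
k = -1.79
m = 0.11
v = 5.92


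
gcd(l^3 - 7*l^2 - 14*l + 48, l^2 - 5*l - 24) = l^2 - 5*l - 24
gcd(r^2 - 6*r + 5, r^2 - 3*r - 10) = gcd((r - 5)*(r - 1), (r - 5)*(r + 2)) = r - 5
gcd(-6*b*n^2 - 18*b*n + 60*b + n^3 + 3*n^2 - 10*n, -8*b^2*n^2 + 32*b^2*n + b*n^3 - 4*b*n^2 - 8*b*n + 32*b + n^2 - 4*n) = 1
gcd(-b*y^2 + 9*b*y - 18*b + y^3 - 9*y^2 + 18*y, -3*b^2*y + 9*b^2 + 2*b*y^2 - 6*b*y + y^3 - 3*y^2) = -b*y + 3*b + y^2 - 3*y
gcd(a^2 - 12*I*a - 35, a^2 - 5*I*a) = a - 5*I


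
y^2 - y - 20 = (y - 5)*(y + 4)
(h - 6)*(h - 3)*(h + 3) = h^3 - 6*h^2 - 9*h + 54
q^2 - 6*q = q*(q - 6)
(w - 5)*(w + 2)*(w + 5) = w^3 + 2*w^2 - 25*w - 50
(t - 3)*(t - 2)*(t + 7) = t^3 + 2*t^2 - 29*t + 42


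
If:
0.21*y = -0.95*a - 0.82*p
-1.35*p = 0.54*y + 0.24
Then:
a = 0.124210526315789*y + 0.153450292397661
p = -0.4*y - 0.177777777777778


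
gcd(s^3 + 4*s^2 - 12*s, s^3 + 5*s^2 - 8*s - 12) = s^2 + 4*s - 12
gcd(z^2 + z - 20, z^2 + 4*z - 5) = z + 5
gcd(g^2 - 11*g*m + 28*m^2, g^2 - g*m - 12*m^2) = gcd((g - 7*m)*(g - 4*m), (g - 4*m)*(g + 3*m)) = g - 4*m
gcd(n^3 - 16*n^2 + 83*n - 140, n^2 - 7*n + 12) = n - 4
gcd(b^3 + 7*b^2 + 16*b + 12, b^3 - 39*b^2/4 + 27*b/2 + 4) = 1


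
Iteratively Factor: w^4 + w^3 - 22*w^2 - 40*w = (w + 4)*(w^3 - 3*w^2 - 10*w) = (w + 2)*(w + 4)*(w^2 - 5*w) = (w - 5)*(w + 2)*(w + 4)*(w)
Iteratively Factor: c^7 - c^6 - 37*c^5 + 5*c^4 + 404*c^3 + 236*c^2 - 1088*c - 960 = (c + 1)*(c^6 - 2*c^5 - 35*c^4 + 40*c^3 + 364*c^2 - 128*c - 960) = (c + 1)*(c + 4)*(c^5 - 6*c^4 - 11*c^3 + 84*c^2 + 28*c - 240) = (c + 1)*(c + 2)*(c + 4)*(c^4 - 8*c^3 + 5*c^2 + 74*c - 120) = (c - 5)*(c + 1)*(c + 2)*(c + 4)*(c^3 - 3*c^2 - 10*c + 24) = (c - 5)*(c + 1)*(c + 2)*(c + 3)*(c + 4)*(c^2 - 6*c + 8) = (c - 5)*(c - 4)*(c + 1)*(c + 2)*(c + 3)*(c + 4)*(c - 2)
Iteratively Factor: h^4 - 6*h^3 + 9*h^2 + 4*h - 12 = (h - 2)*(h^3 - 4*h^2 + h + 6) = (h - 3)*(h - 2)*(h^2 - h - 2) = (h - 3)*(h - 2)^2*(h + 1)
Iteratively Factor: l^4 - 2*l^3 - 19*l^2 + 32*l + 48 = (l - 3)*(l^3 + l^2 - 16*l - 16) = (l - 3)*(l + 1)*(l^2 - 16) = (l - 4)*(l - 3)*(l + 1)*(l + 4)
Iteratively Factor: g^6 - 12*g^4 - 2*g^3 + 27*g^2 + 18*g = (g)*(g^5 - 12*g^3 - 2*g^2 + 27*g + 18) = g*(g - 2)*(g^4 + 2*g^3 - 8*g^2 - 18*g - 9) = g*(g - 2)*(g + 3)*(g^3 - g^2 - 5*g - 3) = g*(g - 3)*(g - 2)*(g + 3)*(g^2 + 2*g + 1) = g*(g - 3)*(g - 2)*(g + 1)*(g + 3)*(g + 1)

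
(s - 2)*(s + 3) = s^2 + s - 6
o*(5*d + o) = 5*d*o + o^2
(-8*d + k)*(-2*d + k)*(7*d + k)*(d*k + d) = 112*d^4*k + 112*d^4 - 54*d^3*k^2 - 54*d^3*k - 3*d^2*k^3 - 3*d^2*k^2 + d*k^4 + d*k^3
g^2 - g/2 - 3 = (g - 2)*(g + 3/2)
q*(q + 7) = q^2 + 7*q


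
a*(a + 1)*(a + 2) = a^3 + 3*a^2 + 2*a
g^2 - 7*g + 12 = (g - 4)*(g - 3)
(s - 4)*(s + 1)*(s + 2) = s^3 - s^2 - 10*s - 8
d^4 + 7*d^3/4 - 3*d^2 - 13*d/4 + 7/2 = (d - 1)^2*(d + 7/4)*(d + 2)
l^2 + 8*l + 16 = (l + 4)^2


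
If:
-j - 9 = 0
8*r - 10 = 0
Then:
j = -9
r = 5/4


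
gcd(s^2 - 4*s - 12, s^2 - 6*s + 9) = 1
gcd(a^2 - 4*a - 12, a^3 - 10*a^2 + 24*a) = a - 6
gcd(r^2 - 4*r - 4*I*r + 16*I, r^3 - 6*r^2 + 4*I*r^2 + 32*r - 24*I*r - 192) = r - 4*I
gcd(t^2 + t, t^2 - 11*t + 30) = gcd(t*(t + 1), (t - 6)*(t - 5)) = 1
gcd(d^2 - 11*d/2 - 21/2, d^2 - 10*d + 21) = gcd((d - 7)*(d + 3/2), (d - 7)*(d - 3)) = d - 7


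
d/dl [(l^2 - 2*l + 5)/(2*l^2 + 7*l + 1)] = (11*l^2 - 18*l - 37)/(4*l^4 + 28*l^3 + 53*l^2 + 14*l + 1)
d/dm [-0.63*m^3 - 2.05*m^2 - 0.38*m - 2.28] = -1.89*m^2 - 4.1*m - 0.38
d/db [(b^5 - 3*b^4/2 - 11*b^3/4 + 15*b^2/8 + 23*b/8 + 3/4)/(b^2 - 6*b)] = (24*b^6 - 216*b^5 + 194*b^4 + 264*b^3 - 113*b^2 - 12*b + 36)/(8*b^2*(b^2 - 12*b + 36))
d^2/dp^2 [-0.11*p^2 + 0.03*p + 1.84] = -0.220000000000000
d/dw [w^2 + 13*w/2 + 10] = 2*w + 13/2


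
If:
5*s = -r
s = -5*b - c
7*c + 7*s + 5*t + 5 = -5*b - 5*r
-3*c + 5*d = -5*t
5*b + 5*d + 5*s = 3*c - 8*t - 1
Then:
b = 4*t + 2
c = -77*t/5 - 39/5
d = -256*t/25 - 117/25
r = 23*t + 11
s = -23*t/5 - 11/5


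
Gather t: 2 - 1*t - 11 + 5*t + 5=4*t - 4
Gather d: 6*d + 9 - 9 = 6*d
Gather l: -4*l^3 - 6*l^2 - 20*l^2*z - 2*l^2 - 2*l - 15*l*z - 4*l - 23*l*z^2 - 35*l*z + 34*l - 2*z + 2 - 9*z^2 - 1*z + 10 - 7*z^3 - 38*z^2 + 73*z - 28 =-4*l^3 + l^2*(-20*z - 8) + l*(-23*z^2 - 50*z + 28) - 7*z^3 - 47*z^2 + 70*z - 16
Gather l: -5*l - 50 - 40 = -5*l - 90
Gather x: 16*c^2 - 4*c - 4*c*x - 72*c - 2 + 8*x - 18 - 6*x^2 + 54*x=16*c^2 - 76*c - 6*x^2 + x*(62 - 4*c) - 20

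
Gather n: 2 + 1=3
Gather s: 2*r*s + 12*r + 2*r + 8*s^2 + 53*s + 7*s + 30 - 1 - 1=14*r + 8*s^2 + s*(2*r + 60) + 28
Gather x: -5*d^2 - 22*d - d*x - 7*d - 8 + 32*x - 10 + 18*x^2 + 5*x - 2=-5*d^2 - 29*d + 18*x^2 + x*(37 - d) - 20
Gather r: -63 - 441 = -504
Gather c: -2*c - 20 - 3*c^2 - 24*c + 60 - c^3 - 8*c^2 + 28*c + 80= -c^3 - 11*c^2 + 2*c + 120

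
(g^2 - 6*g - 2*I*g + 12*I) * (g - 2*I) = g^3 - 6*g^2 - 4*I*g^2 - 4*g + 24*I*g + 24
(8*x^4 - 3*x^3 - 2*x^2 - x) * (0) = 0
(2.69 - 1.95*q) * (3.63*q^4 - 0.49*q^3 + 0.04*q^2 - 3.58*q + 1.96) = -7.0785*q^5 + 10.7202*q^4 - 1.3961*q^3 + 7.0886*q^2 - 13.4522*q + 5.2724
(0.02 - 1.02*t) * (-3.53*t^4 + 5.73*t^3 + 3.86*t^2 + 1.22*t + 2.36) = 3.6006*t^5 - 5.9152*t^4 - 3.8226*t^3 - 1.1672*t^2 - 2.3828*t + 0.0472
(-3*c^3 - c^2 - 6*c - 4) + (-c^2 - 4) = -3*c^3 - 2*c^2 - 6*c - 8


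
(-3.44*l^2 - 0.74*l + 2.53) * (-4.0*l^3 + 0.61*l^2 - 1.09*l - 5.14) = 13.76*l^5 + 0.8616*l^4 - 6.8218*l^3 + 20.0315*l^2 + 1.0459*l - 13.0042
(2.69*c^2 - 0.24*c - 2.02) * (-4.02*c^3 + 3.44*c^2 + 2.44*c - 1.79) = -10.8138*c^5 + 10.2184*c^4 + 13.8584*c^3 - 12.3495*c^2 - 4.4992*c + 3.6158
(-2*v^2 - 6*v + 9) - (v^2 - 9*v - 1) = -3*v^2 + 3*v + 10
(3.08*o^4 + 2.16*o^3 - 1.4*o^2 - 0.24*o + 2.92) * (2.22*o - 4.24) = 6.8376*o^5 - 8.264*o^4 - 12.2664*o^3 + 5.4032*o^2 + 7.5*o - 12.3808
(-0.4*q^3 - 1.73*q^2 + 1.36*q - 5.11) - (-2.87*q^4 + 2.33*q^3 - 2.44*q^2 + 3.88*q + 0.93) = 2.87*q^4 - 2.73*q^3 + 0.71*q^2 - 2.52*q - 6.04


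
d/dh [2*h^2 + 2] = 4*h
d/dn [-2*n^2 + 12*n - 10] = 12 - 4*n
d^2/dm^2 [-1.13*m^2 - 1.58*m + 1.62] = -2.26000000000000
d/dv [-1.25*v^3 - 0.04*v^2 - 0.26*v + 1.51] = -3.75*v^2 - 0.08*v - 0.26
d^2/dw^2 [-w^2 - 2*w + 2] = -2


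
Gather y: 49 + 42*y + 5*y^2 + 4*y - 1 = 5*y^2 + 46*y + 48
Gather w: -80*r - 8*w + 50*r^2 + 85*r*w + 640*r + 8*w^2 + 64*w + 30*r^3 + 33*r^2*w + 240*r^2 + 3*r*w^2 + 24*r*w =30*r^3 + 290*r^2 + 560*r + w^2*(3*r + 8) + w*(33*r^2 + 109*r + 56)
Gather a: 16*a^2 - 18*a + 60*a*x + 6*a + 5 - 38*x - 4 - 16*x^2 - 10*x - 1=16*a^2 + a*(60*x - 12) - 16*x^2 - 48*x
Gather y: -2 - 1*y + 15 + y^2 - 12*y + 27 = y^2 - 13*y + 40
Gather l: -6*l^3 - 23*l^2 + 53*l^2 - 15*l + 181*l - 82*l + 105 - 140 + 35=-6*l^3 + 30*l^2 + 84*l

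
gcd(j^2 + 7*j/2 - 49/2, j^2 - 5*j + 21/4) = j - 7/2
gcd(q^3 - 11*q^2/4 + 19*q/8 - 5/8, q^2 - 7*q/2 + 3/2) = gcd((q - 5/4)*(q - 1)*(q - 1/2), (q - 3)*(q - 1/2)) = q - 1/2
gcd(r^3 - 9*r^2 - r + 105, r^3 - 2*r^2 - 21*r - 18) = r + 3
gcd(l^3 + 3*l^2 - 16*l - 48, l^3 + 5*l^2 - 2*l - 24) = l^2 + 7*l + 12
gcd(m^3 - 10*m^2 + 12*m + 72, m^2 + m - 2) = m + 2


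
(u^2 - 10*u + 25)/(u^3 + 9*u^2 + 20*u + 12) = (u^2 - 10*u + 25)/(u^3 + 9*u^2 + 20*u + 12)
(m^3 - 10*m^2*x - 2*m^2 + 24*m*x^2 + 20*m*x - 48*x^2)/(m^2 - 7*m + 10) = (m^2 - 10*m*x + 24*x^2)/(m - 5)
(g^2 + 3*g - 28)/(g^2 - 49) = (g - 4)/(g - 7)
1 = 1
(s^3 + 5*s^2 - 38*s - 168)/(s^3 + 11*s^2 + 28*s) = (s - 6)/s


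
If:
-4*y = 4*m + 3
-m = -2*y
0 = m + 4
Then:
No Solution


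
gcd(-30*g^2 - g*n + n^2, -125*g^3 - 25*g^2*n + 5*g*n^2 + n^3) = 5*g + n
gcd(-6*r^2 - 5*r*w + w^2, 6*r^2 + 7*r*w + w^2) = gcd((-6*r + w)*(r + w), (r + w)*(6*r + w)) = r + w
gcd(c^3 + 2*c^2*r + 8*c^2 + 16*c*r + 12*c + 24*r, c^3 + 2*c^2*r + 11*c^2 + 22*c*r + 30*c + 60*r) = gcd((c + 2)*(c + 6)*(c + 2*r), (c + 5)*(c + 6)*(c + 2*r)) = c^2 + 2*c*r + 6*c + 12*r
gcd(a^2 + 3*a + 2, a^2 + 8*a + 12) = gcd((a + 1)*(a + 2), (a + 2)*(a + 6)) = a + 2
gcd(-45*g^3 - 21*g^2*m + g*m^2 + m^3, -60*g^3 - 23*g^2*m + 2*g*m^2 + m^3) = 15*g^2 + 2*g*m - m^2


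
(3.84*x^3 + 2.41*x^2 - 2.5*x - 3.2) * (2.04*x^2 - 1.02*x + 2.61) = 7.8336*x^5 + 0.9996*x^4 + 2.4642*x^3 + 2.3121*x^2 - 3.261*x - 8.352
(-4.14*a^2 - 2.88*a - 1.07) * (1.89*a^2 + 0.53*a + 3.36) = -7.8246*a^4 - 7.6374*a^3 - 17.4591*a^2 - 10.2439*a - 3.5952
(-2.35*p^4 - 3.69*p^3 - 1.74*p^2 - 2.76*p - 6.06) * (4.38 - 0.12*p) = 0.282*p^5 - 9.8502*p^4 - 15.9534*p^3 - 7.29*p^2 - 11.3616*p - 26.5428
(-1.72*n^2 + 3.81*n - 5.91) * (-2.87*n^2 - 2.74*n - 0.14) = 4.9364*n^4 - 6.2219*n^3 + 6.7631*n^2 + 15.66*n + 0.8274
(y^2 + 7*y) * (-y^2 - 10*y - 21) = -y^4 - 17*y^3 - 91*y^2 - 147*y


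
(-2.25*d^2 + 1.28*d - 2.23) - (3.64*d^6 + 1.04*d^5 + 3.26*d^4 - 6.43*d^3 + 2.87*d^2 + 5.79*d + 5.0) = -3.64*d^6 - 1.04*d^5 - 3.26*d^4 + 6.43*d^3 - 5.12*d^2 - 4.51*d - 7.23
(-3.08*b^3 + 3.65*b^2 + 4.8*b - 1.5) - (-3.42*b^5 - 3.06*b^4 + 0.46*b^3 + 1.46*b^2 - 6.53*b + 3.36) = 3.42*b^5 + 3.06*b^4 - 3.54*b^3 + 2.19*b^2 + 11.33*b - 4.86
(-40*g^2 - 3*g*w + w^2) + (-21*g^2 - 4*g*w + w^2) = -61*g^2 - 7*g*w + 2*w^2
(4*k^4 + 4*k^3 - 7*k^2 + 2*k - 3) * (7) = 28*k^4 + 28*k^3 - 49*k^2 + 14*k - 21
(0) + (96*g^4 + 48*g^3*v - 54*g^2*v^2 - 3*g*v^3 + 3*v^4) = 96*g^4 + 48*g^3*v - 54*g^2*v^2 - 3*g*v^3 + 3*v^4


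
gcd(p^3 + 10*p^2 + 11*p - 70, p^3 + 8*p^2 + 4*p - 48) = p - 2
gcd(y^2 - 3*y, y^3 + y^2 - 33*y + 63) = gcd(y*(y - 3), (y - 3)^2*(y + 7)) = y - 3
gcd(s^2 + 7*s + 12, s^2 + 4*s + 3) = s + 3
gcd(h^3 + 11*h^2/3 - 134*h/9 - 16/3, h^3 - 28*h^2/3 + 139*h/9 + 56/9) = h^2 - 7*h/3 - 8/9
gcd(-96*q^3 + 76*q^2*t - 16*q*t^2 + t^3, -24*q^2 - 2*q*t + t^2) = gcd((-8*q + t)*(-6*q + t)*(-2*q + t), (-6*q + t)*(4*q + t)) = 6*q - t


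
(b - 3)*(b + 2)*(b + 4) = b^3 + 3*b^2 - 10*b - 24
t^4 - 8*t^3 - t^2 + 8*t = t*(t - 8)*(t - 1)*(t + 1)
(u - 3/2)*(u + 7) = u^2 + 11*u/2 - 21/2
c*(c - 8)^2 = c^3 - 16*c^2 + 64*c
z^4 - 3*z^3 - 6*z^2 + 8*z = z*(z - 4)*(z - 1)*(z + 2)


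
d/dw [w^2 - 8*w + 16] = 2*w - 8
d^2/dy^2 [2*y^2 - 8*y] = 4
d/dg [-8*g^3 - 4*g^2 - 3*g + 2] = -24*g^2 - 8*g - 3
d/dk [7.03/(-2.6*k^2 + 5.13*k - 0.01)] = (36.556*k - 36.0639)/(2.6*k^2 - 5.13*k + 0.01)^2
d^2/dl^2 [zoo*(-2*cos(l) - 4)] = zoo*cos(l)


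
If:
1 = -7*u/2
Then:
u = -2/7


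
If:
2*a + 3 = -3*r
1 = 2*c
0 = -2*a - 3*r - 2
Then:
No Solution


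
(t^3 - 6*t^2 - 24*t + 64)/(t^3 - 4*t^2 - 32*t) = (t - 2)/t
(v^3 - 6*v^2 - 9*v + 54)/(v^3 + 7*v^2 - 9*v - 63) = (v - 6)/(v + 7)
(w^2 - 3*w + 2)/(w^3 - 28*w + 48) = (w - 1)/(w^2 + 2*w - 24)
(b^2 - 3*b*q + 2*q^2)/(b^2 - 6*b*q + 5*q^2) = (-b + 2*q)/(-b + 5*q)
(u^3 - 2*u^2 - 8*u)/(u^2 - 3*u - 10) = u*(u - 4)/(u - 5)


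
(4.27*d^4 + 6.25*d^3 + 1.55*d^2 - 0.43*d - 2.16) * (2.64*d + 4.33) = 11.2728*d^5 + 34.9891*d^4 + 31.1545*d^3 + 5.5763*d^2 - 7.5643*d - 9.3528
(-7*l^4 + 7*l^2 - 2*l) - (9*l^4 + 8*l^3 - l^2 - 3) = -16*l^4 - 8*l^3 + 8*l^2 - 2*l + 3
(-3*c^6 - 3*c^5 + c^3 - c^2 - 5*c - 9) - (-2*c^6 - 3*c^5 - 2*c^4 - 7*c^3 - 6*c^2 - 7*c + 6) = -c^6 + 2*c^4 + 8*c^3 + 5*c^2 + 2*c - 15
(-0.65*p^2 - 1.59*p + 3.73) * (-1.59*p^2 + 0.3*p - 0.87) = 1.0335*p^4 + 2.3331*p^3 - 5.8422*p^2 + 2.5023*p - 3.2451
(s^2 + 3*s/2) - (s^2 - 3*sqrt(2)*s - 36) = 3*s/2 + 3*sqrt(2)*s + 36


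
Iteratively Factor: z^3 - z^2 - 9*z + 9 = (z - 1)*(z^2 - 9) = (z - 1)*(z + 3)*(z - 3)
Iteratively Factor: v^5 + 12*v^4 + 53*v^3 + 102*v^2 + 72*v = (v + 3)*(v^4 + 9*v^3 + 26*v^2 + 24*v) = (v + 2)*(v + 3)*(v^3 + 7*v^2 + 12*v) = (v + 2)*(v + 3)^2*(v^2 + 4*v) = v*(v + 2)*(v + 3)^2*(v + 4)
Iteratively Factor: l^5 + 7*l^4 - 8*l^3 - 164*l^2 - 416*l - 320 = (l + 4)*(l^4 + 3*l^3 - 20*l^2 - 84*l - 80) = (l - 5)*(l + 4)*(l^3 + 8*l^2 + 20*l + 16) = (l - 5)*(l + 4)^2*(l^2 + 4*l + 4) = (l - 5)*(l + 2)*(l + 4)^2*(l + 2)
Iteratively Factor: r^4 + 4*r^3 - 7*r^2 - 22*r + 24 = (r - 1)*(r^3 + 5*r^2 - 2*r - 24) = (r - 1)*(r + 3)*(r^2 + 2*r - 8) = (r - 2)*(r - 1)*(r + 3)*(r + 4)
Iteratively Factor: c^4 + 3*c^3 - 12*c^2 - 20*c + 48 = (c - 2)*(c^3 + 5*c^2 - 2*c - 24) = (c - 2)^2*(c^2 + 7*c + 12) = (c - 2)^2*(c + 3)*(c + 4)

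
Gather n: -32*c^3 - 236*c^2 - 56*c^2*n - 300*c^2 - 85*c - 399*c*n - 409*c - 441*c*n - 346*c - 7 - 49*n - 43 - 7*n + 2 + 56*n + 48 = -32*c^3 - 536*c^2 - 840*c + n*(-56*c^2 - 840*c)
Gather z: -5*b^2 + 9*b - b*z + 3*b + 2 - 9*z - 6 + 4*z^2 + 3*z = -5*b^2 + 12*b + 4*z^2 + z*(-b - 6) - 4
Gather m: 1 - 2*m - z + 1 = -2*m - z + 2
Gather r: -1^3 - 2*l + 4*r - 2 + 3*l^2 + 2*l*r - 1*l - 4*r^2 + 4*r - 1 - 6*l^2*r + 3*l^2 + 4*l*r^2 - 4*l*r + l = 6*l^2 - 2*l + r^2*(4*l - 4) + r*(-6*l^2 - 2*l + 8) - 4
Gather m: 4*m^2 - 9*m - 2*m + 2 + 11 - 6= 4*m^2 - 11*m + 7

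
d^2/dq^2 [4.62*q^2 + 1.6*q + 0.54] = 9.24000000000000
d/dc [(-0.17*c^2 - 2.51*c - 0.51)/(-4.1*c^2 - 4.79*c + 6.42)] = (-9.4767*c^2 - 6.3648*c - 18.5571)/(16.81*c^4 + 39.278*c^3 - 29.6999*c^2 - 61.5036*c + 41.2164)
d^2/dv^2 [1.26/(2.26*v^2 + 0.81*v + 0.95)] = (-12.871152*v^2 - 4.613112*v + 1.26*(4.52*v + 0.81)*(9.04*v + 1.62) - 5.41044)/(2.26*v^2 + 0.81*v + 0.95)^3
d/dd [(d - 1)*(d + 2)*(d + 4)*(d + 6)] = 4*d^3 + 33*d^2 + 64*d + 4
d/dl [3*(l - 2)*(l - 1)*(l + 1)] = 9*l^2 - 12*l - 3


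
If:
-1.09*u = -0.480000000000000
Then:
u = 0.44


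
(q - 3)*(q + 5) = q^2 + 2*q - 15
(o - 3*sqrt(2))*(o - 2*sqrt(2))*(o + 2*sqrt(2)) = o^3 - 3*sqrt(2)*o^2 - 8*o + 24*sqrt(2)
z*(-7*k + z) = -7*k*z + z^2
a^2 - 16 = (a - 4)*(a + 4)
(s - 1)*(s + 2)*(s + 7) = s^3 + 8*s^2 + 5*s - 14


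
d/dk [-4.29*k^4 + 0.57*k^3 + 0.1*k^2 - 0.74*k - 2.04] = -17.16*k^3 + 1.71*k^2 + 0.2*k - 0.74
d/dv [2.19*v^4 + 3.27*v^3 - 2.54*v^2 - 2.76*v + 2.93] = 8.76*v^3 + 9.81*v^2 - 5.08*v - 2.76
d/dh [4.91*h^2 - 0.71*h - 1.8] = 9.82*h - 0.71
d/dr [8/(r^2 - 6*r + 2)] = 16*(3 - r)/(r^2 - 6*r + 2)^2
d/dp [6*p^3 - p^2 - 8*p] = 18*p^2 - 2*p - 8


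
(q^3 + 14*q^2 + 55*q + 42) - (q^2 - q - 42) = q^3 + 13*q^2 + 56*q + 84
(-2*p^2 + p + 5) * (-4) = 8*p^2 - 4*p - 20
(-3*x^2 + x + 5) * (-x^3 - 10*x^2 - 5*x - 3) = 3*x^5 + 29*x^4 - 46*x^2 - 28*x - 15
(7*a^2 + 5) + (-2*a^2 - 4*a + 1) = 5*a^2 - 4*a + 6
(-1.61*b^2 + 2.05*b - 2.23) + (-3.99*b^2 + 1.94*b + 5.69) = -5.6*b^2 + 3.99*b + 3.46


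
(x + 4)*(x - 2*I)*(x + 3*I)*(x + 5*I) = x^4 + 4*x^3 + 6*I*x^3 + x^2 + 24*I*x^2 + 4*x + 30*I*x + 120*I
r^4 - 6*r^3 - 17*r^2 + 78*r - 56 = (r - 7)*(r - 2)*(r - 1)*(r + 4)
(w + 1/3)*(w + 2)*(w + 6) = w^3 + 25*w^2/3 + 44*w/3 + 4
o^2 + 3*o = o*(o + 3)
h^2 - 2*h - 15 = (h - 5)*(h + 3)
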